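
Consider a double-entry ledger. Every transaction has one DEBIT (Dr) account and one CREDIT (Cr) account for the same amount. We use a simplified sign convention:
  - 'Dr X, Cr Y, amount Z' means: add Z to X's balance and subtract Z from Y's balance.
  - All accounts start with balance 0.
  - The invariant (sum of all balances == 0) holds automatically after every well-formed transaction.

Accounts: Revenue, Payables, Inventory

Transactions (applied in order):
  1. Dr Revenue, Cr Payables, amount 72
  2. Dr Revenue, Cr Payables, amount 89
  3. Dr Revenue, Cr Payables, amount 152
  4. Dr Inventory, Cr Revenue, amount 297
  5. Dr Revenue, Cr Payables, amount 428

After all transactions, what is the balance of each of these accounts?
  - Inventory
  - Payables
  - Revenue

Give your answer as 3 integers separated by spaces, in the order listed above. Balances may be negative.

Answer: 297 -741 444

Derivation:
After txn 1 (Dr Revenue, Cr Payables, amount 72): Payables=-72 Revenue=72
After txn 2 (Dr Revenue, Cr Payables, amount 89): Payables=-161 Revenue=161
After txn 3 (Dr Revenue, Cr Payables, amount 152): Payables=-313 Revenue=313
After txn 4 (Dr Inventory, Cr Revenue, amount 297): Inventory=297 Payables=-313 Revenue=16
After txn 5 (Dr Revenue, Cr Payables, amount 428): Inventory=297 Payables=-741 Revenue=444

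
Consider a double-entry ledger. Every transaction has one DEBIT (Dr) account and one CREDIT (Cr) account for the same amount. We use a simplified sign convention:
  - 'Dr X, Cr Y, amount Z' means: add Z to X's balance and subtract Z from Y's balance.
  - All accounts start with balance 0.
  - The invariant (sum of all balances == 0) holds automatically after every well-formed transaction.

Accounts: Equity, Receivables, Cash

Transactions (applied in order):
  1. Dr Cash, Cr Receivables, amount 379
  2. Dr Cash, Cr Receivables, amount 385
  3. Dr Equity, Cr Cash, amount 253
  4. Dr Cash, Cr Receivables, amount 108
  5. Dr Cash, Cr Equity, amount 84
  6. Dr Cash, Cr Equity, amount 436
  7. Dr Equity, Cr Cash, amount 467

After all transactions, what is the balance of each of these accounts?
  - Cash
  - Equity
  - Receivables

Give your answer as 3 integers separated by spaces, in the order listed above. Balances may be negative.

After txn 1 (Dr Cash, Cr Receivables, amount 379): Cash=379 Receivables=-379
After txn 2 (Dr Cash, Cr Receivables, amount 385): Cash=764 Receivables=-764
After txn 3 (Dr Equity, Cr Cash, amount 253): Cash=511 Equity=253 Receivables=-764
After txn 4 (Dr Cash, Cr Receivables, amount 108): Cash=619 Equity=253 Receivables=-872
After txn 5 (Dr Cash, Cr Equity, amount 84): Cash=703 Equity=169 Receivables=-872
After txn 6 (Dr Cash, Cr Equity, amount 436): Cash=1139 Equity=-267 Receivables=-872
After txn 7 (Dr Equity, Cr Cash, amount 467): Cash=672 Equity=200 Receivables=-872

Answer: 672 200 -872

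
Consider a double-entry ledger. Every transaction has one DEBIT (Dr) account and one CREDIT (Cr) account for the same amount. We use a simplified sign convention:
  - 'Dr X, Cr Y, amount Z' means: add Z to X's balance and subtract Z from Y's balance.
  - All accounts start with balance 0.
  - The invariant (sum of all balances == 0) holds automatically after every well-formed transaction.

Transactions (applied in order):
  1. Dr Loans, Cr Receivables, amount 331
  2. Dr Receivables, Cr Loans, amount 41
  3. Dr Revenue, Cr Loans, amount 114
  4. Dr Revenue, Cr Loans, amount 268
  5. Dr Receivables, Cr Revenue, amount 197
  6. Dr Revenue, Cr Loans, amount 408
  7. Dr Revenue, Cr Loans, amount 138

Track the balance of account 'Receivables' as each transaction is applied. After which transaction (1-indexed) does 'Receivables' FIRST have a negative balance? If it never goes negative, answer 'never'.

After txn 1: Receivables=-331

Answer: 1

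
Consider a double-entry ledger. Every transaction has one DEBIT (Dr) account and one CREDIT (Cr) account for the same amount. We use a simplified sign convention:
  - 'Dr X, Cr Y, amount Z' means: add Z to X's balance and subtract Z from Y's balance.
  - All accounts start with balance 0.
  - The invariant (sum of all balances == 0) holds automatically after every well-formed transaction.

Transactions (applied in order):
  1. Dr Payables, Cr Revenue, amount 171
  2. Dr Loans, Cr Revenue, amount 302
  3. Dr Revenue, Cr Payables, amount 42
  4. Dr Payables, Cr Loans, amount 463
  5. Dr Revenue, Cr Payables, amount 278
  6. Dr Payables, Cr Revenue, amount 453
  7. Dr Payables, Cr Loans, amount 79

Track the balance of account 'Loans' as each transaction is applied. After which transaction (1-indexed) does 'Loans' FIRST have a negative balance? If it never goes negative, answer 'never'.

Answer: 4

Derivation:
After txn 1: Loans=0
After txn 2: Loans=302
After txn 3: Loans=302
After txn 4: Loans=-161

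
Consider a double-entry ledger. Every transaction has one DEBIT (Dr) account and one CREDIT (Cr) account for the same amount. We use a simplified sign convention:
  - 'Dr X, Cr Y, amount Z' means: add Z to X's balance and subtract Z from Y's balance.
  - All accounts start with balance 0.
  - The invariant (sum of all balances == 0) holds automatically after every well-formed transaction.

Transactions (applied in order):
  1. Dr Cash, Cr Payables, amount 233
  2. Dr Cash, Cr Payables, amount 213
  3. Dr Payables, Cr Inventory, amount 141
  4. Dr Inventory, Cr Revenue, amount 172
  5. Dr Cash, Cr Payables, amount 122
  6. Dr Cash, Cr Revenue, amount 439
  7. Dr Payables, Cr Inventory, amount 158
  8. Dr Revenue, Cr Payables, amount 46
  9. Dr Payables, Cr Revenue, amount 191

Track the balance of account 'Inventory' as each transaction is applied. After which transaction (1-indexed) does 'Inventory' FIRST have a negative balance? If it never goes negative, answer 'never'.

Answer: 3

Derivation:
After txn 1: Inventory=0
After txn 2: Inventory=0
After txn 3: Inventory=-141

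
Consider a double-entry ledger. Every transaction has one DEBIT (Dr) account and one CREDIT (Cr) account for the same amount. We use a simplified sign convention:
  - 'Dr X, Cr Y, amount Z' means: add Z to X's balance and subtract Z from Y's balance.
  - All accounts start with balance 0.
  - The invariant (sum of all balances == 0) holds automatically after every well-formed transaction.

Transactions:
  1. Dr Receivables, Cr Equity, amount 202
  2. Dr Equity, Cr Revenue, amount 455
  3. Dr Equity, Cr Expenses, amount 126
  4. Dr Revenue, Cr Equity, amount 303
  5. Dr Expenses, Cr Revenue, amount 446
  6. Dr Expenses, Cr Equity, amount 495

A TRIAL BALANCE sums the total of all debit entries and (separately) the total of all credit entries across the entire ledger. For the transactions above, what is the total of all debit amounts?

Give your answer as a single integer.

Txn 1: debit+=202
Txn 2: debit+=455
Txn 3: debit+=126
Txn 4: debit+=303
Txn 5: debit+=446
Txn 6: debit+=495
Total debits = 2027

Answer: 2027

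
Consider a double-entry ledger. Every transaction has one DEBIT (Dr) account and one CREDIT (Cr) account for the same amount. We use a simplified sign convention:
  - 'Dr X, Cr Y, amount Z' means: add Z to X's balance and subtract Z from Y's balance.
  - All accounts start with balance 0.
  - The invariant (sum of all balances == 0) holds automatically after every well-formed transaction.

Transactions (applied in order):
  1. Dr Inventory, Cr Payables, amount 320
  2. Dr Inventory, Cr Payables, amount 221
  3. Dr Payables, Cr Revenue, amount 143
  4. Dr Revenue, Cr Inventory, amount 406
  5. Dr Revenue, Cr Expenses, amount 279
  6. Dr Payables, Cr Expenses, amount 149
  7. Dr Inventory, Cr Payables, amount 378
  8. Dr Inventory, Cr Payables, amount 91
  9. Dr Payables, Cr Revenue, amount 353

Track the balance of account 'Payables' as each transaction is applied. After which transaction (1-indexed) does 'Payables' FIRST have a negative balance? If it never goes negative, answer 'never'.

After txn 1: Payables=-320

Answer: 1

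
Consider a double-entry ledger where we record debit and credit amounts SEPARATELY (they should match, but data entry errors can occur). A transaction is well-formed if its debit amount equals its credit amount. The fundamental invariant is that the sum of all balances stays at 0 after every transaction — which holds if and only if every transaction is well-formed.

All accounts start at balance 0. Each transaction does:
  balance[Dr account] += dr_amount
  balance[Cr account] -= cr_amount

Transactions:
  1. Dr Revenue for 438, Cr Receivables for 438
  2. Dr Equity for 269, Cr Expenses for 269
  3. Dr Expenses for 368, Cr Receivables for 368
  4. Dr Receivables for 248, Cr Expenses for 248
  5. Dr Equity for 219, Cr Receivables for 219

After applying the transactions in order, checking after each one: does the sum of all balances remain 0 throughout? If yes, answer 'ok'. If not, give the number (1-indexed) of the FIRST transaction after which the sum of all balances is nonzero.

After txn 1: dr=438 cr=438 sum_balances=0
After txn 2: dr=269 cr=269 sum_balances=0
After txn 3: dr=368 cr=368 sum_balances=0
After txn 4: dr=248 cr=248 sum_balances=0
After txn 5: dr=219 cr=219 sum_balances=0

Answer: ok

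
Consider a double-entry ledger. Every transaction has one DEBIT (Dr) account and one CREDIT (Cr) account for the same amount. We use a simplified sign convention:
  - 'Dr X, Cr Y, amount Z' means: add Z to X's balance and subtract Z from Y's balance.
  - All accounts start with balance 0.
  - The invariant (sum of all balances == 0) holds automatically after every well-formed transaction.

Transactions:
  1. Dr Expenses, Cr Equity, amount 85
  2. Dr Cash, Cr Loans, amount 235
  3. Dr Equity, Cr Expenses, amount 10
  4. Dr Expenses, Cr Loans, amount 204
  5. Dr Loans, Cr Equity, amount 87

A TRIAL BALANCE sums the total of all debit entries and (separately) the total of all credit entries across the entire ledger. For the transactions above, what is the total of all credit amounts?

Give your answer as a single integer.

Answer: 621

Derivation:
Txn 1: credit+=85
Txn 2: credit+=235
Txn 3: credit+=10
Txn 4: credit+=204
Txn 5: credit+=87
Total credits = 621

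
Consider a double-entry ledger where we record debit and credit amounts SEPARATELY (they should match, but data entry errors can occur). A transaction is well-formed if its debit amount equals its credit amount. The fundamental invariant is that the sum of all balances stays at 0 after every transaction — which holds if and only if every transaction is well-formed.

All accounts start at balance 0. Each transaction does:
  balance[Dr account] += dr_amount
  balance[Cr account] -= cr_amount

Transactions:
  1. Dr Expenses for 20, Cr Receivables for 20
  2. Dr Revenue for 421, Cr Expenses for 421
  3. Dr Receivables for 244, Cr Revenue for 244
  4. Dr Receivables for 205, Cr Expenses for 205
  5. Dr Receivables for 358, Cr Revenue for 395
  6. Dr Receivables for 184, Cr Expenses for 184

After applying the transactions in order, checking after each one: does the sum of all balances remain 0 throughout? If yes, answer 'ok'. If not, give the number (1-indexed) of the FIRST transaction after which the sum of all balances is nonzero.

Answer: 5

Derivation:
After txn 1: dr=20 cr=20 sum_balances=0
After txn 2: dr=421 cr=421 sum_balances=0
After txn 3: dr=244 cr=244 sum_balances=0
After txn 4: dr=205 cr=205 sum_balances=0
After txn 5: dr=358 cr=395 sum_balances=-37
After txn 6: dr=184 cr=184 sum_balances=-37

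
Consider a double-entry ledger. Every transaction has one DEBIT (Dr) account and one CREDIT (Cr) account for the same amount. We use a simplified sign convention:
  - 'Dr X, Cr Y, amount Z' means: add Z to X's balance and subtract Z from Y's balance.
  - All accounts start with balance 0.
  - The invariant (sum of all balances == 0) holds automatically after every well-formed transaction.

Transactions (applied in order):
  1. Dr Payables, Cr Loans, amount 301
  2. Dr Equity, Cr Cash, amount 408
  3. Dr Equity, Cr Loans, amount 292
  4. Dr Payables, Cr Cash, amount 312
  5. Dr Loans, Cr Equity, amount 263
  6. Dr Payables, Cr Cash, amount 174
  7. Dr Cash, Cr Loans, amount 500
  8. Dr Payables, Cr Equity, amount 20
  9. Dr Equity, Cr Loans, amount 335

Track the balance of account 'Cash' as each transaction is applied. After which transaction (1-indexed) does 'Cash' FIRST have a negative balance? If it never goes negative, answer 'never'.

After txn 1: Cash=0
After txn 2: Cash=-408

Answer: 2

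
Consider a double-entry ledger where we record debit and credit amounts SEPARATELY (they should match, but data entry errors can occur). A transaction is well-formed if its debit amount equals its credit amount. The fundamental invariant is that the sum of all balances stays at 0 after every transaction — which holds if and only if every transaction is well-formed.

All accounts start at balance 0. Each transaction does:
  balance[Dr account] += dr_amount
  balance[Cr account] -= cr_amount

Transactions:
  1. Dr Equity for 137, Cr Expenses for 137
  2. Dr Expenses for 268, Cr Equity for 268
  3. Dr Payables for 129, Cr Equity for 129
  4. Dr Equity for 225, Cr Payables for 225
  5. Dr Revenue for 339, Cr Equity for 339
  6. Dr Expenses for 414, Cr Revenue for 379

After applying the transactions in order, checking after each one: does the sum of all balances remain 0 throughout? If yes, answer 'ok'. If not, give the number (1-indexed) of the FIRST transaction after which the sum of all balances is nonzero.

Answer: 6

Derivation:
After txn 1: dr=137 cr=137 sum_balances=0
After txn 2: dr=268 cr=268 sum_balances=0
After txn 3: dr=129 cr=129 sum_balances=0
After txn 4: dr=225 cr=225 sum_balances=0
After txn 5: dr=339 cr=339 sum_balances=0
After txn 6: dr=414 cr=379 sum_balances=35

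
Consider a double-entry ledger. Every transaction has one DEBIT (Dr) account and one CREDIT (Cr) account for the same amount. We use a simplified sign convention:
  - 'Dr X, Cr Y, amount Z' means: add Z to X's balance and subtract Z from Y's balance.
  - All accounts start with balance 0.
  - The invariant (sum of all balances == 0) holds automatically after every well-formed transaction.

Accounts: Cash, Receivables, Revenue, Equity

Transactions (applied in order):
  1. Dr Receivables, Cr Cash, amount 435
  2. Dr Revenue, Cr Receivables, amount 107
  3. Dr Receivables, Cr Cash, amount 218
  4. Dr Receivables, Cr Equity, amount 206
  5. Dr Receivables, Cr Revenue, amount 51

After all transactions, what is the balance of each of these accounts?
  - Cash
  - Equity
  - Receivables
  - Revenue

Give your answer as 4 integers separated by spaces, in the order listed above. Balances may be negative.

Answer: -653 -206 803 56

Derivation:
After txn 1 (Dr Receivables, Cr Cash, amount 435): Cash=-435 Receivables=435
After txn 2 (Dr Revenue, Cr Receivables, amount 107): Cash=-435 Receivables=328 Revenue=107
After txn 3 (Dr Receivables, Cr Cash, amount 218): Cash=-653 Receivables=546 Revenue=107
After txn 4 (Dr Receivables, Cr Equity, amount 206): Cash=-653 Equity=-206 Receivables=752 Revenue=107
After txn 5 (Dr Receivables, Cr Revenue, amount 51): Cash=-653 Equity=-206 Receivables=803 Revenue=56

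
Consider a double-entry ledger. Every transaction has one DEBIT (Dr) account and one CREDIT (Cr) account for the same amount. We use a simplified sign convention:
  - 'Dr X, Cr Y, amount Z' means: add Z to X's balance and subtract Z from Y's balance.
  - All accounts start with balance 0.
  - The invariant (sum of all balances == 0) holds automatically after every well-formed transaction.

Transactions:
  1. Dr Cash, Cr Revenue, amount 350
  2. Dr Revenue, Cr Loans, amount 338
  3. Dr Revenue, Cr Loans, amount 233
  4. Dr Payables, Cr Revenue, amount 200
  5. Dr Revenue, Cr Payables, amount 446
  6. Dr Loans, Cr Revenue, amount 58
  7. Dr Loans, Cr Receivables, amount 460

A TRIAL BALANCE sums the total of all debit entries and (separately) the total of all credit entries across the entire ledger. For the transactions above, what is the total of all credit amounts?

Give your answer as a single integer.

Txn 1: credit+=350
Txn 2: credit+=338
Txn 3: credit+=233
Txn 4: credit+=200
Txn 5: credit+=446
Txn 6: credit+=58
Txn 7: credit+=460
Total credits = 2085

Answer: 2085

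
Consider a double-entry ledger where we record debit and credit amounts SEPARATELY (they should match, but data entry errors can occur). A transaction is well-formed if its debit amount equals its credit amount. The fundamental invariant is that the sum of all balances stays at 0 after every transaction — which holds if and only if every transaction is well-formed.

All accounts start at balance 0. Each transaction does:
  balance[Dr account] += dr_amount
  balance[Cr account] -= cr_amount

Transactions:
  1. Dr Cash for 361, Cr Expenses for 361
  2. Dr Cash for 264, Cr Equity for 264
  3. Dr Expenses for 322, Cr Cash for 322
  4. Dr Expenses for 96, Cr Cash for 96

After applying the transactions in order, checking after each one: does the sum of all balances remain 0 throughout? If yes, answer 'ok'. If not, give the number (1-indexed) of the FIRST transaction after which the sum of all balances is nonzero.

Answer: ok

Derivation:
After txn 1: dr=361 cr=361 sum_balances=0
After txn 2: dr=264 cr=264 sum_balances=0
After txn 3: dr=322 cr=322 sum_balances=0
After txn 4: dr=96 cr=96 sum_balances=0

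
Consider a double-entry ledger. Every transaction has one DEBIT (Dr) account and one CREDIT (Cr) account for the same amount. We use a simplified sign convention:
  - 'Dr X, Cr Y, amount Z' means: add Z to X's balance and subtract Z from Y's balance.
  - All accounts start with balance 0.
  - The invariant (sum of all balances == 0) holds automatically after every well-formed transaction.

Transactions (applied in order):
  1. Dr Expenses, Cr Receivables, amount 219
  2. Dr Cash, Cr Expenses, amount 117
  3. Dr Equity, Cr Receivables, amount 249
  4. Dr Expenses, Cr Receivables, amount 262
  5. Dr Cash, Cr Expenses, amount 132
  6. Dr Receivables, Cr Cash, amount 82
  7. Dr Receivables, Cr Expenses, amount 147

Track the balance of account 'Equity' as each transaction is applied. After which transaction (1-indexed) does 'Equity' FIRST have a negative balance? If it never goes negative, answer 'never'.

Answer: never

Derivation:
After txn 1: Equity=0
After txn 2: Equity=0
After txn 3: Equity=249
After txn 4: Equity=249
After txn 5: Equity=249
After txn 6: Equity=249
After txn 7: Equity=249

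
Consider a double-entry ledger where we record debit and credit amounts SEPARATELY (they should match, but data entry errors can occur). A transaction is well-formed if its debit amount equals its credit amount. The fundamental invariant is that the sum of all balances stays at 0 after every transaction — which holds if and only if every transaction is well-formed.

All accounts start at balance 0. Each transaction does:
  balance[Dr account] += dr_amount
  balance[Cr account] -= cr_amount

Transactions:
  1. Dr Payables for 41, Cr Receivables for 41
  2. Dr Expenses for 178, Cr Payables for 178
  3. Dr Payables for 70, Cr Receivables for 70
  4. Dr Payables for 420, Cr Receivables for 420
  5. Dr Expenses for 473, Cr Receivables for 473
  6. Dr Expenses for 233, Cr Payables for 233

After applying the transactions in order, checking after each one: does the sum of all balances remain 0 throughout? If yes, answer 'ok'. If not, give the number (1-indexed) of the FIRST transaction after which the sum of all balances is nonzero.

Answer: ok

Derivation:
After txn 1: dr=41 cr=41 sum_balances=0
After txn 2: dr=178 cr=178 sum_balances=0
After txn 3: dr=70 cr=70 sum_balances=0
After txn 4: dr=420 cr=420 sum_balances=0
After txn 5: dr=473 cr=473 sum_balances=0
After txn 6: dr=233 cr=233 sum_balances=0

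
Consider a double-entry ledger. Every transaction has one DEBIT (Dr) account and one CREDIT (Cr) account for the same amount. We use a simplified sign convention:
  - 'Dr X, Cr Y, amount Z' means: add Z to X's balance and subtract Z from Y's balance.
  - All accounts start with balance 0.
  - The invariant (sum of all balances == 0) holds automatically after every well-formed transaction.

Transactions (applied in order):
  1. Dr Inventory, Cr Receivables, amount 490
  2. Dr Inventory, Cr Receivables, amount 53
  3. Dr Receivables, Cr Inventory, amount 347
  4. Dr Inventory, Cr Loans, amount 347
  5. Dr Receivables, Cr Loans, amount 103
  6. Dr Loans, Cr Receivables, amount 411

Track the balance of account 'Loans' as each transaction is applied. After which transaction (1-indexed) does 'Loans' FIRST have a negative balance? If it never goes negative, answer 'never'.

After txn 1: Loans=0
After txn 2: Loans=0
After txn 3: Loans=0
After txn 4: Loans=-347

Answer: 4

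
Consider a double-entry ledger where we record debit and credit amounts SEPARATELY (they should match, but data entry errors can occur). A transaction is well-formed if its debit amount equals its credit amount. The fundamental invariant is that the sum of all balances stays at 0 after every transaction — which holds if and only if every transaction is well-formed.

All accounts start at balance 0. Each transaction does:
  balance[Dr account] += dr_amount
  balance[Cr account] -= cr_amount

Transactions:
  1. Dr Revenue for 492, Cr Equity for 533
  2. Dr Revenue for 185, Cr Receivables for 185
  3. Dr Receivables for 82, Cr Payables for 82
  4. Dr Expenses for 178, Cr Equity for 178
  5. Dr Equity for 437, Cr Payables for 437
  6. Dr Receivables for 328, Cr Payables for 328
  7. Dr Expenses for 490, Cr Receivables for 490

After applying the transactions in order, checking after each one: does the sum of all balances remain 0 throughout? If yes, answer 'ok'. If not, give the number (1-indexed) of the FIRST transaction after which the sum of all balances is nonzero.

Answer: 1

Derivation:
After txn 1: dr=492 cr=533 sum_balances=-41
After txn 2: dr=185 cr=185 sum_balances=-41
After txn 3: dr=82 cr=82 sum_balances=-41
After txn 4: dr=178 cr=178 sum_balances=-41
After txn 5: dr=437 cr=437 sum_balances=-41
After txn 6: dr=328 cr=328 sum_balances=-41
After txn 7: dr=490 cr=490 sum_balances=-41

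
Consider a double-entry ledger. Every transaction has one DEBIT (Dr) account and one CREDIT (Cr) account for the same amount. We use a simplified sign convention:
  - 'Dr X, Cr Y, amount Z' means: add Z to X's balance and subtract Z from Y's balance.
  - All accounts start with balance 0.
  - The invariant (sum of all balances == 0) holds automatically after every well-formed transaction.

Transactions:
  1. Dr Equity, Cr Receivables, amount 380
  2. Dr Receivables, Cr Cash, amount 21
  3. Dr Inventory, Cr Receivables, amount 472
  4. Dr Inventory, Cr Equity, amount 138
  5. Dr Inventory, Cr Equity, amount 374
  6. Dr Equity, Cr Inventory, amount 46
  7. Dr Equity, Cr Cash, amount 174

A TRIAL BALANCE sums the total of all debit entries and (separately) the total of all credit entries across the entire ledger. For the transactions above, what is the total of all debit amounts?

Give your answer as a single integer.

Txn 1: debit+=380
Txn 2: debit+=21
Txn 3: debit+=472
Txn 4: debit+=138
Txn 5: debit+=374
Txn 6: debit+=46
Txn 7: debit+=174
Total debits = 1605

Answer: 1605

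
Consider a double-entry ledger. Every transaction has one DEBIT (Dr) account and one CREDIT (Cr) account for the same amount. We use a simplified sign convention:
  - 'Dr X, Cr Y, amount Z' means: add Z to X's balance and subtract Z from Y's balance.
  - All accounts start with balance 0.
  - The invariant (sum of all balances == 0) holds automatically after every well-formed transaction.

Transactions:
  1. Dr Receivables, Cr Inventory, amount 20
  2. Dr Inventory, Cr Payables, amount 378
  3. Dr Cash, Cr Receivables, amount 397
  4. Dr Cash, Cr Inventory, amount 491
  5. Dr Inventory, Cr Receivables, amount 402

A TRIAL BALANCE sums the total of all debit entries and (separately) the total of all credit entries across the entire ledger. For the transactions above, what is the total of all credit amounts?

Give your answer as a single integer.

Txn 1: credit+=20
Txn 2: credit+=378
Txn 3: credit+=397
Txn 4: credit+=491
Txn 5: credit+=402
Total credits = 1688

Answer: 1688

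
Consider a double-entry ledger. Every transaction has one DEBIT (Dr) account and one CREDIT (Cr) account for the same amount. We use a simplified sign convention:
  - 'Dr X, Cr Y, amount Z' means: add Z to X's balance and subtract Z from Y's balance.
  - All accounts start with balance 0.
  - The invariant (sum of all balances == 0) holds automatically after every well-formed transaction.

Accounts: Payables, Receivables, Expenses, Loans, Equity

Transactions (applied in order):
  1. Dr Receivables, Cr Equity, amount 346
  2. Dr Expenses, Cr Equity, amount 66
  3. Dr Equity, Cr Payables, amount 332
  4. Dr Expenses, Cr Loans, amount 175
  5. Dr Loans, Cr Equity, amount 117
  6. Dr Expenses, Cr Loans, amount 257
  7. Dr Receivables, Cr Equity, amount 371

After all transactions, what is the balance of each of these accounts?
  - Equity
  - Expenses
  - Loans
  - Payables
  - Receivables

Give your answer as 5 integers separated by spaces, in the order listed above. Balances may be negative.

Answer: -568 498 -315 -332 717

Derivation:
After txn 1 (Dr Receivables, Cr Equity, amount 346): Equity=-346 Receivables=346
After txn 2 (Dr Expenses, Cr Equity, amount 66): Equity=-412 Expenses=66 Receivables=346
After txn 3 (Dr Equity, Cr Payables, amount 332): Equity=-80 Expenses=66 Payables=-332 Receivables=346
After txn 4 (Dr Expenses, Cr Loans, amount 175): Equity=-80 Expenses=241 Loans=-175 Payables=-332 Receivables=346
After txn 5 (Dr Loans, Cr Equity, amount 117): Equity=-197 Expenses=241 Loans=-58 Payables=-332 Receivables=346
After txn 6 (Dr Expenses, Cr Loans, amount 257): Equity=-197 Expenses=498 Loans=-315 Payables=-332 Receivables=346
After txn 7 (Dr Receivables, Cr Equity, amount 371): Equity=-568 Expenses=498 Loans=-315 Payables=-332 Receivables=717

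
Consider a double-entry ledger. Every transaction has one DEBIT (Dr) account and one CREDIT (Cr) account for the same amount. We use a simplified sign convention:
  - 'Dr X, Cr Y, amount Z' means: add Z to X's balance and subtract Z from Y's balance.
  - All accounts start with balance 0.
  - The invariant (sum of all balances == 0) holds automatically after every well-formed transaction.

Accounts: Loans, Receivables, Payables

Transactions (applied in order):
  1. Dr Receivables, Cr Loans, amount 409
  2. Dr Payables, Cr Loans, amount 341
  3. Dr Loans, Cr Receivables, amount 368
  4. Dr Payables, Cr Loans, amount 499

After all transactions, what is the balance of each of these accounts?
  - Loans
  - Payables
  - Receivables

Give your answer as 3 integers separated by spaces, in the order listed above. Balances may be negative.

Answer: -881 840 41

Derivation:
After txn 1 (Dr Receivables, Cr Loans, amount 409): Loans=-409 Receivables=409
After txn 2 (Dr Payables, Cr Loans, amount 341): Loans=-750 Payables=341 Receivables=409
After txn 3 (Dr Loans, Cr Receivables, amount 368): Loans=-382 Payables=341 Receivables=41
After txn 4 (Dr Payables, Cr Loans, amount 499): Loans=-881 Payables=840 Receivables=41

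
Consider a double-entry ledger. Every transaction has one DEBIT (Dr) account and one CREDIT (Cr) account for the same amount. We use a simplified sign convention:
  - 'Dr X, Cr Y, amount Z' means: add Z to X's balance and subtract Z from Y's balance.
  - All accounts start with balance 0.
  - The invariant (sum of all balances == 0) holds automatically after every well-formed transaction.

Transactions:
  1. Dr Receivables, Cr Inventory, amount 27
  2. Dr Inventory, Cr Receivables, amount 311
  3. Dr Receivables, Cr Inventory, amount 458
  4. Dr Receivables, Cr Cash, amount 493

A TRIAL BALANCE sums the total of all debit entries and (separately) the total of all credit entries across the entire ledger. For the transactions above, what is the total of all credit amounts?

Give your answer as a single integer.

Answer: 1289

Derivation:
Txn 1: credit+=27
Txn 2: credit+=311
Txn 3: credit+=458
Txn 4: credit+=493
Total credits = 1289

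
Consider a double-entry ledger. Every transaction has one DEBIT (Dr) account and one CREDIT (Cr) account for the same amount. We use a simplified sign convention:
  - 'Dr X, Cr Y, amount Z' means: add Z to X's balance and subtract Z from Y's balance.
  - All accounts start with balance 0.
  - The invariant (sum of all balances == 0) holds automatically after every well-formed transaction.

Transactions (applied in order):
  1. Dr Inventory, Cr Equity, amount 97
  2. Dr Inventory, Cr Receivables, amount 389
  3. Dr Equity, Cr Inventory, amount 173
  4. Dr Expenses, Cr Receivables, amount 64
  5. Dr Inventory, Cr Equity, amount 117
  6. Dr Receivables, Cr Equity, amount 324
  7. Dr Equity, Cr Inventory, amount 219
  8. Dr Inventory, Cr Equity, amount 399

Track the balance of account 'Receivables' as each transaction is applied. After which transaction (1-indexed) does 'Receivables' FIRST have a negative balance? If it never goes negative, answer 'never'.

After txn 1: Receivables=0
After txn 2: Receivables=-389

Answer: 2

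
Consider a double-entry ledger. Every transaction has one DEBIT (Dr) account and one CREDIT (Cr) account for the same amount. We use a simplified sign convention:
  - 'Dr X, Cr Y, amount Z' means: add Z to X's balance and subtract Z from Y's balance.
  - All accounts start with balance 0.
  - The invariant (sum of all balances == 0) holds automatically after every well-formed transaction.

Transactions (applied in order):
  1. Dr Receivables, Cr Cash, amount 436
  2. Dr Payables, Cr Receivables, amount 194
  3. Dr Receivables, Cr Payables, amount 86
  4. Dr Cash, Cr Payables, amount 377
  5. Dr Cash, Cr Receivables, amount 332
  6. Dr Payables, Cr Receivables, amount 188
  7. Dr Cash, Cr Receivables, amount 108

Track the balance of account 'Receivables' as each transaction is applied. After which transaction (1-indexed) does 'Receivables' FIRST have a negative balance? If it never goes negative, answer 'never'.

After txn 1: Receivables=436
After txn 2: Receivables=242
After txn 3: Receivables=328
After txn 4: Receivables=328
After txn 5: Receivables=-4

Answer: 5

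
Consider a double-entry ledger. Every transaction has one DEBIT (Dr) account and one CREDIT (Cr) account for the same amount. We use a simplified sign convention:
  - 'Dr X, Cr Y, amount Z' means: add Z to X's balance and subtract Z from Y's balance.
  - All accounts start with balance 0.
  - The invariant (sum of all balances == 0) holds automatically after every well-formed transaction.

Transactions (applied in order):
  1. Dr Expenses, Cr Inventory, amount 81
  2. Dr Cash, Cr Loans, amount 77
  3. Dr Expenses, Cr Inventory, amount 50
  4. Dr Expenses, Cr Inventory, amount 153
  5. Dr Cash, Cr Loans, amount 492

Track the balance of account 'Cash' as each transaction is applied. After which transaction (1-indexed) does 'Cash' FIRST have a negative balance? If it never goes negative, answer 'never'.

After txn 1: Cash=0
After txn 2: Cash=77
After txn 3: Cash=77
After txn 4: Cash=77
After txn 5: Cash=569

Answer: never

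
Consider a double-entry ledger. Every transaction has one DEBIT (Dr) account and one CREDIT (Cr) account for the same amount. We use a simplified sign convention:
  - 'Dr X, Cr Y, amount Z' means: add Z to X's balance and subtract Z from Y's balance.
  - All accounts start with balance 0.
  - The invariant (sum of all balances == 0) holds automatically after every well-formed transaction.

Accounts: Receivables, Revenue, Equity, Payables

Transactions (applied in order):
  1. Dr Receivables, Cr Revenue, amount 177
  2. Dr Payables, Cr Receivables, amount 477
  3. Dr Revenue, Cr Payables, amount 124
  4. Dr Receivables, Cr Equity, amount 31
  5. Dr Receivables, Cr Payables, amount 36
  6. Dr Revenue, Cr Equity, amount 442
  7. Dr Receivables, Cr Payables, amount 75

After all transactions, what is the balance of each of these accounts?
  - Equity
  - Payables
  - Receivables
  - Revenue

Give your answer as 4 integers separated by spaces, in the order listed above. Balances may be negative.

Answer: -473 242 -158 389

Derivation:
After txn 1 (Dr Receivables, Cr Revenue, amount 177): Receivables=177 Revenue=-177
After txn 2 (Dr Payables, Cr Receivables, amount 477): Payables=477 Receivables=-300 Revenue=-177
After txn 3 (Dr Revenue, Cr Payables, amount 124): Payables=353 Receivables=-300 Revenue=-53
After txn 4 (Dr Receivables, Cr Equity, amount 31): Equity=-31 Payables=353 Receivables=-269 Revenue=-53
After txn 5 (Dr Receivables, Cr Payables, amount 36): Equity=-31 Payables=317 Receivables=-233 Revenue=-53
After txn 6 (Dr Revenue, Cr Equity, amount 442): Equity=-473 Payables=317 Receivables=-233 Revenue=389
After txn 7 (Dr Receivables, Cr Payables, amount 75): Equity=-473 Payables=242 Receivables=-158 Revenue=389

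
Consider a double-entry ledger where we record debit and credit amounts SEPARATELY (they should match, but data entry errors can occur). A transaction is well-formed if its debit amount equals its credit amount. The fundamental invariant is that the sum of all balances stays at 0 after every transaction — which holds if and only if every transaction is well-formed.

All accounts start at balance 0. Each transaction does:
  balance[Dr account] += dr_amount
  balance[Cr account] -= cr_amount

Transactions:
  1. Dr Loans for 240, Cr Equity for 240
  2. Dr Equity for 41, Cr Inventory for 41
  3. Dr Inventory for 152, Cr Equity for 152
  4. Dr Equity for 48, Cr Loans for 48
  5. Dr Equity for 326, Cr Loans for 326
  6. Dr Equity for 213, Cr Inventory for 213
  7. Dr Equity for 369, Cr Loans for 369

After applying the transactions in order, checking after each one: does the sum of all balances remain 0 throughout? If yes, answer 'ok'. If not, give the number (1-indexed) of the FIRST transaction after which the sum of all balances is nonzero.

After txn 1: dr=240 cr=240 sum_balances=0
After txn 2: dr=41 cr=41 sum_balances=0
After txn 3: dr=152 cr=152 sum_balances=0
After txn 4: dr=48 cr=48 sum_balances=0
After txn 5: dr=326 cr=326 sum_balances=0
After txn 6: dr=213 cr=213 sum_balances=0
After txn 7: dr=369 cr=369 sum_balances=0

Answer: ok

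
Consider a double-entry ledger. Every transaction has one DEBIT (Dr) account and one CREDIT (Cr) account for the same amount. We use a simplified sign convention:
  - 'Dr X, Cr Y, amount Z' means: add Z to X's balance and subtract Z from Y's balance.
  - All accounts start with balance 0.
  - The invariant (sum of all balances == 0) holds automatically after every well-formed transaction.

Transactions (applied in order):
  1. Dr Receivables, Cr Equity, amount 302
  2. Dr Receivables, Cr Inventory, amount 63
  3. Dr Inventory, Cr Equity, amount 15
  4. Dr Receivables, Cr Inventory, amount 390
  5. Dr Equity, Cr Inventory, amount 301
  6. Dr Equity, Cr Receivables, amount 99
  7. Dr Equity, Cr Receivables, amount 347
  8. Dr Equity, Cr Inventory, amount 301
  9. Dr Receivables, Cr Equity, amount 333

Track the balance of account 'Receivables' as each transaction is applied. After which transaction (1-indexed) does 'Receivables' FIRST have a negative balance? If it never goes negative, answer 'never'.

Answer: never

Derivation:
After txn 1: Receivables=302
After txn 2: Receivables=365
After txn 3: Receivables=365
After txn 4: Receivables=755
After txn 5: Receivables=755
After txn 6: Receivables=656
After txn 7: Receivables=309
After txn 8: Receivables=309
After txn 9: Receivables=642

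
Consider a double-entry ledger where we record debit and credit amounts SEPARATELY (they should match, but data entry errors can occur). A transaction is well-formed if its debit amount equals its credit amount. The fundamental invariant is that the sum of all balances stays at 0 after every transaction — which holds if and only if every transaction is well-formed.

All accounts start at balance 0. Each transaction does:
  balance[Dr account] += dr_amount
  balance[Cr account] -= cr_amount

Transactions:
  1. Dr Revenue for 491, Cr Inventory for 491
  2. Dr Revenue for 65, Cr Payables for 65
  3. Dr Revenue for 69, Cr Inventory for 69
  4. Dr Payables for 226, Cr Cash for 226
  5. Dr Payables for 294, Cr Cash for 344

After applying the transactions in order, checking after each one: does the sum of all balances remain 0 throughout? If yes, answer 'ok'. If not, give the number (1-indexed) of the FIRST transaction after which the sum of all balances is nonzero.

Answer: 5

Derivation:
After txn 1: dr=491 cr=491 sum_balances=0
After txn 2: dr=65 cr=65 sum_balances=0
After txn 3: dr=69 cr=69 sum_balances=0
After txn 4: dr=226 cr=226 sum_balances=0
After txn 5: dr=294 cr=344 sum_balances=-50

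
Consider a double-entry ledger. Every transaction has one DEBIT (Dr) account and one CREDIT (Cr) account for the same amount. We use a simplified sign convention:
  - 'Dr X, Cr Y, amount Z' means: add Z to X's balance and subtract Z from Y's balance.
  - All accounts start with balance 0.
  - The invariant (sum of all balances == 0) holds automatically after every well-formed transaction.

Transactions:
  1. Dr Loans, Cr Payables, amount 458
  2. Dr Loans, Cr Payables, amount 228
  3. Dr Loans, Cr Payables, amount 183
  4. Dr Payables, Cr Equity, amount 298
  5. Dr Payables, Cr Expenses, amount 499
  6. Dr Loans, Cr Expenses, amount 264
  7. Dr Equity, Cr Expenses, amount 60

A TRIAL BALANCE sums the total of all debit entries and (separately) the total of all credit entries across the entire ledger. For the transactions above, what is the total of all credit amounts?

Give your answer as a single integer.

Txn 1: credit+=458
Txn 2: credit+=228
Txn 3: credit+=183
Txn 4: credit+=298
Txn 5: credit+=499
Txn 6: credit+=264
Txn 7: credit+=60
Total credits = 1990

Answer: 1990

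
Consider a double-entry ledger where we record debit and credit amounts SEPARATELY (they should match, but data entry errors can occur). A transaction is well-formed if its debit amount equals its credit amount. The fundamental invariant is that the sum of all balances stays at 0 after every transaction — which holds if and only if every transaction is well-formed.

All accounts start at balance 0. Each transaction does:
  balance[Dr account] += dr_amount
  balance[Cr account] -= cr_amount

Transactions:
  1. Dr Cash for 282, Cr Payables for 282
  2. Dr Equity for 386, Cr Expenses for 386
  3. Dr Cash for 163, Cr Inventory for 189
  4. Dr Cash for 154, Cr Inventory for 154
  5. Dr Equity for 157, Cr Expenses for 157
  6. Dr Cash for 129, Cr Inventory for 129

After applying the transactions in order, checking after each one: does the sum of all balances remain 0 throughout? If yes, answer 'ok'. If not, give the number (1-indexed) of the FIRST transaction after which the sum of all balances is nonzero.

Answer: 3

Derivation:
After txn 1: dr=282 cr=282 sum_balances=0
After txn 2: dr=386 cr=386 sum_balances=0
After txn 3: dr=163 cr=189 sum_balances=-26
After txn 4: dr=154 cr=154 sum_balances=-26
After txn 5: dr=157 cr=157 sum_balances=-26
After txn 6: dr=129 cr=129 sum_balances=-26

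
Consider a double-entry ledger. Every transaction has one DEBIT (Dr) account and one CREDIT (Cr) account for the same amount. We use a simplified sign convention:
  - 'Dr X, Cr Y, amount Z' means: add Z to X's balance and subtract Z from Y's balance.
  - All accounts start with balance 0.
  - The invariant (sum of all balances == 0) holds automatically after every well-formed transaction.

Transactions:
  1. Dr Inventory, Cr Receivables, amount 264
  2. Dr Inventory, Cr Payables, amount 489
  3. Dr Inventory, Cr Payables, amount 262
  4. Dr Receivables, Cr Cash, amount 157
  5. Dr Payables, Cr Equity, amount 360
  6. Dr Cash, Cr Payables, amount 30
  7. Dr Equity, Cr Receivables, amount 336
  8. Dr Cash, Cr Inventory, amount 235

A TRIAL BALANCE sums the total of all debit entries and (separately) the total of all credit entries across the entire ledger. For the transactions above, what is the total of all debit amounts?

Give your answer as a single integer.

Answer: 2133

Derivation:
Txn 1: debit+=264
Txn 2: debit+=489
Txn 3: debit+=262
Txn 4: debit+=157
Txn 5: debit+=360
Txn 6: debit+=30
Txn 7: debit+=336
Txn 8: debit+=235
Total debits = 2133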